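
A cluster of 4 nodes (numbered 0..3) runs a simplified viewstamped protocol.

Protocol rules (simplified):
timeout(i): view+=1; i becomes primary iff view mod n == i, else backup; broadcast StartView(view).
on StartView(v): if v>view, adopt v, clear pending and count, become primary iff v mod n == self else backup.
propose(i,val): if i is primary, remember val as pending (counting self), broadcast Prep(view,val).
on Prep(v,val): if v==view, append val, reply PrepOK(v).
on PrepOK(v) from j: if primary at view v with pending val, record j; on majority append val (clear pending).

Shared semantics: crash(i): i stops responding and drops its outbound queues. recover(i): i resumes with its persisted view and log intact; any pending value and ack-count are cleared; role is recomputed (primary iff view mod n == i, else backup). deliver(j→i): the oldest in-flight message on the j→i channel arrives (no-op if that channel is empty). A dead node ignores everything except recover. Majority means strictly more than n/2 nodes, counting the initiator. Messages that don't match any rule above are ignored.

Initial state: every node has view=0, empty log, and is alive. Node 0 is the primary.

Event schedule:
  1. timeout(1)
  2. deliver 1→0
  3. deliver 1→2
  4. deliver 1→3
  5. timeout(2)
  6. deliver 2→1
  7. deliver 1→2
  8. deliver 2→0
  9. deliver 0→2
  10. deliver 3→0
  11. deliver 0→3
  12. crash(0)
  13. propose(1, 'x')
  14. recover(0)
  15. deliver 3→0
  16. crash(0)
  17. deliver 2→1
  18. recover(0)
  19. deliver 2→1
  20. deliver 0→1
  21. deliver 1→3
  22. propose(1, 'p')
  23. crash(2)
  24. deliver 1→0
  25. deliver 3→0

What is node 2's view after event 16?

step 1 timeout(1): 1={prim,v=1,log=-}
step 2 deliver 1→0: 0={back,v=1,log=-}
step 3 deliver 1→2: 2={back,v=1,log=-}
step 4 deliver 1→3: 3={back,v=1,log=-}
step 5 timeout(2): 2={prim,v=2,log=-}
step 6 deliver 2→1: 1={back,v=2,log=-}
step 7 deliver 1→2: —
step 8 deliver 2→0: 0={back,v=2,log=-}
step 9 deliver 0→2: —
step 10 deliver 3→0: —
step 11 deliver 0→3: —
step 12 crash(0): 0={✗back,v=2,log=-}
step 13 propose(1,'x'): —
step 14 recover(0): 0={back,v=2,log=-}
step 15 deliver 3→0: —
step 16 crash(0): 0={✗back,v=2,log=-}

2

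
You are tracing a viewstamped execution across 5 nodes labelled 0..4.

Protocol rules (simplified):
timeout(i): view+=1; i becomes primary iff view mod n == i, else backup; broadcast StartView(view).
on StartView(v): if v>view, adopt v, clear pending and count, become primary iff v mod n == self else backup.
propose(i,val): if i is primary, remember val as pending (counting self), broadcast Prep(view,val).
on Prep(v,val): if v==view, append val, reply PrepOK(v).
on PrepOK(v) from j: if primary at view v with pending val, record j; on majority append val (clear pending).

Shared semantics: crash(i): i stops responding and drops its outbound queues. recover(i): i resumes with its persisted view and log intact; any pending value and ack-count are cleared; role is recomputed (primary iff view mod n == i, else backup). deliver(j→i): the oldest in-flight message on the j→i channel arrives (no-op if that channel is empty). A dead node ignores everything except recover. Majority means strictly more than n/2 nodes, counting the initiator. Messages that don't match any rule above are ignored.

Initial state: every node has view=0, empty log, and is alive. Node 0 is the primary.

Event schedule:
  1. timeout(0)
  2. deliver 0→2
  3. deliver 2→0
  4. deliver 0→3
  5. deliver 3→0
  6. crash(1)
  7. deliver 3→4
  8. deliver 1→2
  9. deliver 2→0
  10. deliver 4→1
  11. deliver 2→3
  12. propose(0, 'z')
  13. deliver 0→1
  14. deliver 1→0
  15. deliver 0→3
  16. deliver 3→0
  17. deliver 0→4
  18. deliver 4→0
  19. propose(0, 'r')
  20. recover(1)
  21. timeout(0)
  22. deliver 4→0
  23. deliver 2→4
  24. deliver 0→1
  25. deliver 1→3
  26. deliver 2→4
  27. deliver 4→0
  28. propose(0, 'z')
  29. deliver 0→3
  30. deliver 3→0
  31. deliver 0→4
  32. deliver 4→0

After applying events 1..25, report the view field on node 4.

[1] timeout(0) → N0(back v1 [-])
[2] deliver 0→2 → N2(back v1 [-])
[3] deliver 2→0 → ∅
[4] deliver 0→3 → N3(back v1 [-])
[5] deliver 3→0 → ∅
[6] crash(1) → N1(✗back v0 [-])
[7] deliver 3→4 → ∅
[8] deliver 1→2 → ∅
[9] deliver 2→0 → ∅
[10] deliver 4→1 → ∅
[11] deliver 2→3 → ∅
[12] propose(0,'z') → ∅
[13] deliver 0→1 → ∅
[14] deliver 1→0 → ∅
[15] deliver 0→3 → ∅
[16] deliver 3→0 → ∅
[17] deliver 0→4 → N4(back v1 [-])
[18] deliver 4→0 → ∅
[19] propose(0,'r') → ∅
[20] recover(1) → N1(back v0 [-])
[21] timeout(0) → N0(back v2 [-])
[22] deliver 4→0 → ∅
[23] deliver 2→4 → ∅
[24] deliver 0→1 → N1(prim v1 [-])
[25] deliver 1→3 → ∅

1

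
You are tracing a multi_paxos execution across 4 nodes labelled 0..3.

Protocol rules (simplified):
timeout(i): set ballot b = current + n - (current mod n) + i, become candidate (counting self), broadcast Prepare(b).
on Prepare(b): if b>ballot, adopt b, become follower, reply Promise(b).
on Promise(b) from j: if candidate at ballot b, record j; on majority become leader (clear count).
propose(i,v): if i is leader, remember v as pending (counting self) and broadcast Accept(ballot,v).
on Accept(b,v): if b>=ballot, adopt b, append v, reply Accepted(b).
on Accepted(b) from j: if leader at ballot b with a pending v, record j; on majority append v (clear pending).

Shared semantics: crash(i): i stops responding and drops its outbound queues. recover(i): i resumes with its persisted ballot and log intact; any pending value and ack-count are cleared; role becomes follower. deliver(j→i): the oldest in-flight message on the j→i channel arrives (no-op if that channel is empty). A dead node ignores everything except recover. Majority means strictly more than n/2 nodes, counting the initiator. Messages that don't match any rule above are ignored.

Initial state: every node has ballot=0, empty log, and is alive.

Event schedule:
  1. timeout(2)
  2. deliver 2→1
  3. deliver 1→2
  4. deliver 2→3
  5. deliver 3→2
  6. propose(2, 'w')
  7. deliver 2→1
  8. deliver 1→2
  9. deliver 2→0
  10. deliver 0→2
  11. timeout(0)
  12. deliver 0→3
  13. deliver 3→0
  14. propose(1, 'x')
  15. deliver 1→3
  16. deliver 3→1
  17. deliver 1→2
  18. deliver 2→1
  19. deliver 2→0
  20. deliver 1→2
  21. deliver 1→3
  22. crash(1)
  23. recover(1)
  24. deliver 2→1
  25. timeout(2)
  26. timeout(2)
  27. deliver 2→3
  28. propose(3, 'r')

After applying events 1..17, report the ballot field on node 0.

1. timeout(2):  <2:cand b6 ->
2. deliver 2→1:  <1:foll b6 ->
3. deliver 1→2:  nop
4. deliver 2→3:  <3:foll b6 ->
5. deliver 3→2:  <2:lead b6 ->
6. propose(2,'w'):  nop
7. deliver 2→1:  <1:foll b6 w>
8. deliver 1→2:  nop
9. deliver 2→0:  <0:foll b6 ->
10. deliver 0→2:  nop
11. timeout(0):  <0:cand b8 ->
12. deliver 0→3:  <3:foll b8 ->
13. deliver 3→0:  nop
14. propose(1,'x'):  nop
15. deliver 1→3:  nop
16. deliver 3→1:  nop
17. deliver 1→2:  nop

8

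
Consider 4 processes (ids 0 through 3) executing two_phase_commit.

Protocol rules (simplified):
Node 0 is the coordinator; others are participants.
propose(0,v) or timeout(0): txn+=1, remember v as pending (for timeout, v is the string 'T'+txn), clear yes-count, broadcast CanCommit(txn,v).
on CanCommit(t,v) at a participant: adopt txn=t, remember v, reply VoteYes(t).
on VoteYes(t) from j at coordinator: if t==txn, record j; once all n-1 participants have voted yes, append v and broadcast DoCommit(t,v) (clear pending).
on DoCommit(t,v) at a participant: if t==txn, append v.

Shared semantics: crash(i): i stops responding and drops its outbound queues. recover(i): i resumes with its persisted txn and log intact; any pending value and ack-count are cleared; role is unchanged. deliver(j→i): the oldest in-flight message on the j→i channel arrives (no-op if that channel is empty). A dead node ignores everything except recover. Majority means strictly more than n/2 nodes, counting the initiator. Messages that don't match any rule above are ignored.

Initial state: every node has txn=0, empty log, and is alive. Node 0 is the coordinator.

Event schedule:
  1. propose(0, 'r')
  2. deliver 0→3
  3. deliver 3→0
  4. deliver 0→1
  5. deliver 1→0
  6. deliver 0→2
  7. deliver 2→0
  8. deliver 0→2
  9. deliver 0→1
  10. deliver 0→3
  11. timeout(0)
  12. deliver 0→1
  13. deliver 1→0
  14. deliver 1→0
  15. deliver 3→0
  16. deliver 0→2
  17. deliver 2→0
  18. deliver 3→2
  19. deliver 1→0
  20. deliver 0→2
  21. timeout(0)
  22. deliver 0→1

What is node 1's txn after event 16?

2

e1 propose(0,'r'): 0[coor,t=1,-]
e2 deliver 0→3: 3[part,t=1,-]
e3 deliver 3→0: ·
e4 deliver 0→1: 1[part,t=1,-]
e5 deliver 1→0: ·
e6 deliver 0→2: 2[part,t=1,-]
e7 deliver 2→0: 0[coor,t=1,r]
e8 deliver 0→2: 2[part,t=1,r]
e9 deliver 0→1: 1[part,t=1,r]
e10 deliver 0→3: 3[part,t=1,r]
e11 timeout(0): 0[coor,t=2,r]
e12 deliver 0→1: 1[part,t=2,r]
e13 deliver 1→0: ·
e14 deliver 1→0: ·
e15 deliver 3→0: ·
e16 deliver 0→2: 2[part,t=2,r]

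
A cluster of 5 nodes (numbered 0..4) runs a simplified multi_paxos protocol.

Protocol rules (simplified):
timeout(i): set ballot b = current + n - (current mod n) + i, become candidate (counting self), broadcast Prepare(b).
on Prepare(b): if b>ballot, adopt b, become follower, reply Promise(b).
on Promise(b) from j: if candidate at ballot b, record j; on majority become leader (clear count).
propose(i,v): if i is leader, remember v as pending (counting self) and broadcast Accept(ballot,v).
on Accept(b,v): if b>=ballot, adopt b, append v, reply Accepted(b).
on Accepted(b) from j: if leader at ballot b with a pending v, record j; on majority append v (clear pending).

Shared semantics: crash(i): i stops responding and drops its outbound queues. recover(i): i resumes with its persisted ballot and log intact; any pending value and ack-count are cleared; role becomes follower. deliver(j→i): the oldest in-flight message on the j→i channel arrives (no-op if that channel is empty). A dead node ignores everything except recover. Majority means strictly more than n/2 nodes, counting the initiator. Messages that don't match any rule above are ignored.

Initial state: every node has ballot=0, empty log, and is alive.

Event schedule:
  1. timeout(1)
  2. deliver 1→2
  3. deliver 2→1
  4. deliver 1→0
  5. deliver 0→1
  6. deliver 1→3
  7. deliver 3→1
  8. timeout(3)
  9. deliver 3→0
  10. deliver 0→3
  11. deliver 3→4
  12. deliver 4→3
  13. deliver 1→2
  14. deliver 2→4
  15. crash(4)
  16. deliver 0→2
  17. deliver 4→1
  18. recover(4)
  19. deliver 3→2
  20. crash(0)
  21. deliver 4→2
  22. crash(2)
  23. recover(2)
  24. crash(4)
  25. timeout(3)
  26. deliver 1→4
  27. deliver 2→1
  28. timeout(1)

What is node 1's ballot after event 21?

[1] timeout(1) → N1(cand b6 [-])
[2] deliver 1→2 → N2(foll b6 [-])
[3] deliver 2→1 → ∅
[4] deliver 1→0 → N0(foll b6 [-])
[5] deliver 0→1 → N1(lead b6 [-])
[6] deliver 1→3 → N3(foll b6 [-])
[7] deliver 3→1 → ∅
[8] timeout(3) → N3(cand b13 [-])
[9] deliver 3→0 → N0(foll b13 [-])
[10] deliver 0→3 → ∅
[11] deliver 3→4 → N4(foll b13 [-])
[12] deliver 4→3 → N3(lead b13 [-])
[13] deliver 1→2 → ∅
[14] deliver 2→4 → ∅
[15] crash(4) → N4(✗foll b13 [-])
[16] deliver 0→2 → ∅
[17] deliver 4→1 → ∅
[18] recover(4) → N4(foll b13 [-])
[19] deliver 3→2 → N2(foll b13 [-])
[20] crash(0) → N0(✗foll b13 [-])
[21] deliver 4→2 → ∅

6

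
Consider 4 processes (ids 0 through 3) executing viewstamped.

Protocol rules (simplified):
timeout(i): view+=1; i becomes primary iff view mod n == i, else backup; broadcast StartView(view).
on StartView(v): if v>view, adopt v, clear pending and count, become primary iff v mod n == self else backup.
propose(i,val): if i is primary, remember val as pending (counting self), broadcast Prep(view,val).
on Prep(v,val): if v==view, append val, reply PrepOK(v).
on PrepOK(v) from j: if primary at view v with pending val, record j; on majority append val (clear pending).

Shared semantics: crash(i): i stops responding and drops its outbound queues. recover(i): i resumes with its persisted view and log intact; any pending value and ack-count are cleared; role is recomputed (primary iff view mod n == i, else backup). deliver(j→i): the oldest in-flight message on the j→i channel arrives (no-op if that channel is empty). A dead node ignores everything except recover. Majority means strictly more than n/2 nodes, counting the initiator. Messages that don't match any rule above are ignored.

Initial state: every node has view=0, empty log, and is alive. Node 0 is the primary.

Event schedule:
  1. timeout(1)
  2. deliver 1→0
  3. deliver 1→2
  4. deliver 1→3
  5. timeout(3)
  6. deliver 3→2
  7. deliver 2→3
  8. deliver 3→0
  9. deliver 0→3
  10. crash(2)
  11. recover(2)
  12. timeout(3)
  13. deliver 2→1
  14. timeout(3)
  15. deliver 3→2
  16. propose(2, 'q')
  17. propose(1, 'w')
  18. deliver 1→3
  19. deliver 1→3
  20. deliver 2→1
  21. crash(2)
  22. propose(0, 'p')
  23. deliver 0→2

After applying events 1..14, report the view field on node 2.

2

1. timeout(1):  <1:prim v1 ->
2. deliver 1→0:  <0:back v1 ->
3. deliver 1→2:  <2:back v1 ->
4. deliver 1→3:  <3:back v1 ->
5. timeout(3):  <3:back v2 ->
6. deliver 3→2:  <2:prim v2 ->
7. deliver 2→3:  nop
8. deliver 3→0:  <0:back v2 ->
9. deliver 0→3:  nop
10. crash(2):  <2:✗prim v2 ->
11. recover(2):  <2:prim v2 ->
12. timeout(3):  <3:prim v3 ->
13. deliver 2→1:  nop
14. timeout(3):  <3:back v4 ->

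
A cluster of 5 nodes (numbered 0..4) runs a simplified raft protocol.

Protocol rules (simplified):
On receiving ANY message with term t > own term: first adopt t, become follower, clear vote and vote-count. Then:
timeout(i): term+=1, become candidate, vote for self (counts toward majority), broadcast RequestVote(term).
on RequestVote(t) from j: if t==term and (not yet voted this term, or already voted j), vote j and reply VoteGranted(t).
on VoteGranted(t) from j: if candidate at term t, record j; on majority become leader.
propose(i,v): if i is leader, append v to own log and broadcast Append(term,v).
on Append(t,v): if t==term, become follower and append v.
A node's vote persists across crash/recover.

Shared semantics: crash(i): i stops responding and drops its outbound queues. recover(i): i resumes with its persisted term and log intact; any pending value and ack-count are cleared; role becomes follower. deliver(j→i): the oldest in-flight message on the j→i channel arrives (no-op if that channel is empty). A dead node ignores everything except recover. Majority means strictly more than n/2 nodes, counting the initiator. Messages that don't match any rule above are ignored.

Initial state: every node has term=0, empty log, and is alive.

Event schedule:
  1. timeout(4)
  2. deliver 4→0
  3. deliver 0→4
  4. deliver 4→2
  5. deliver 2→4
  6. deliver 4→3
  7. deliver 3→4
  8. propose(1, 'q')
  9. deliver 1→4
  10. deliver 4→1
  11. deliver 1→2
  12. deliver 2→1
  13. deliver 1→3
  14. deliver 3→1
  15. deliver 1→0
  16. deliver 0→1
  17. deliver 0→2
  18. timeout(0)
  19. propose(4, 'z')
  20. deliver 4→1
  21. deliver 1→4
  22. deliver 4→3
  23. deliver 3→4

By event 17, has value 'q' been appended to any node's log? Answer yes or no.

1. timeout(4):  <4:cand t1 ->
2. deliver 4→0:  <0:foll t1 ->
3. deliver 0→4:  nop
4. deliver 4→2:  <2:foll t1 ->
5. deliver 2→4:  <4:lead t1 ->
6. deliver 4→3:  <3:foll t1 ->
7. deliver 3→4:  nop
8. propose(1,'q'):  nop
9. deliver 1→4:  nop
10. deliver 4→1:  <1:foll t1 ->
11. deliver 1→2:  nop
12. deliver 2→1:  nop
13. deliver 1→3:  nop
14. deliver 3→1:  nop
15. deliver 1→0:  nop
16. deliver 0→1:  nop
17. deliver 0→2:  nop

no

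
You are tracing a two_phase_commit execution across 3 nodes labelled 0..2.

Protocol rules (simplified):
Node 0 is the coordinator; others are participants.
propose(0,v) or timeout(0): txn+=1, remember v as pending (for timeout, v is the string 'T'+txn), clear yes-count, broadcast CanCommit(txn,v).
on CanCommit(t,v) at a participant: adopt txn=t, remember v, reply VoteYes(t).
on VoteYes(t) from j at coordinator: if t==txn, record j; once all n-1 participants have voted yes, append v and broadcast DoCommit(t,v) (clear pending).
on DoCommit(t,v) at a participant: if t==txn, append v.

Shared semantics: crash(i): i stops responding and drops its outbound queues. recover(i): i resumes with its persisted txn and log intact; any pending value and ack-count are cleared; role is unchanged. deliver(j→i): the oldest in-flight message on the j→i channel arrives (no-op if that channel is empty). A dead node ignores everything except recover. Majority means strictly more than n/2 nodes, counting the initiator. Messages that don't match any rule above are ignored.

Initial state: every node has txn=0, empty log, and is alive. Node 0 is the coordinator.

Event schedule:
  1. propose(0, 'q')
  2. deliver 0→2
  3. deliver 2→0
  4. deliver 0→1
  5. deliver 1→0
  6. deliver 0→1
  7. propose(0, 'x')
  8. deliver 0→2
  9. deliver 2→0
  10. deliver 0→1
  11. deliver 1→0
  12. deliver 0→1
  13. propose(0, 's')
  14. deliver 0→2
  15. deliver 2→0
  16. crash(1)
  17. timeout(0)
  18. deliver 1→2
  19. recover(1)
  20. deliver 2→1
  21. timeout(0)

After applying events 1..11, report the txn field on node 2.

1

e1 propose(0,'q'): 0[coor,t=1,-]
e2 deliver 0→2: 2[part,t=1,-]
e3 deliver 2→0: ·
e4 deliver 0→1: 1[part,t=1,-]
e5 deliver 1→0: 0[coor,t=1,q]
e6 deliver 0→1: 1[part,t=1,q]
e7 propose(0,'x'): 0[coor,t=2,q]
e8 deliver 0→2: 2[part,t=1,q]
e9 deliver 2→0: ·
e10 deliver 0→1: 1[part,t=2,q]
e11 deliver 1→0: ·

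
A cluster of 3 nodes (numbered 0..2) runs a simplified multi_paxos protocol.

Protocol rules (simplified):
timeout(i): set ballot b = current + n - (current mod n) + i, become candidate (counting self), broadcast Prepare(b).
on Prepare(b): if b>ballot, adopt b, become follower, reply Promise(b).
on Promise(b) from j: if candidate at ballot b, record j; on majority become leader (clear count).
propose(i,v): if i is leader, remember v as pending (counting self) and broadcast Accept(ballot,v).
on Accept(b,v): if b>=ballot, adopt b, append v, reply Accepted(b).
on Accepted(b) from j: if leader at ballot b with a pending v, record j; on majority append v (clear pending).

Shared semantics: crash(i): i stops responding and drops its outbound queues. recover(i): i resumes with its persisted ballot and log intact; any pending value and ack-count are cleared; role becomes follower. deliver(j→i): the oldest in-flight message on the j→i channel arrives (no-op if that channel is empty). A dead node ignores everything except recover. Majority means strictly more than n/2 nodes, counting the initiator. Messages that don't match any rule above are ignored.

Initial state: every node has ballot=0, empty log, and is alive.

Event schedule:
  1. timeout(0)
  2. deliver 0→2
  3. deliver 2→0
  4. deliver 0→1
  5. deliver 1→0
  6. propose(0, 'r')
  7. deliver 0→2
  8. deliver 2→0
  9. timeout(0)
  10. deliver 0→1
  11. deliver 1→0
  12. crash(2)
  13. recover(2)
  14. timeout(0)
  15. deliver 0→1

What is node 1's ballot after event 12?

e1 timeout(0): 0[cand,b=3,-]
e2 deliver 0→2: 2[foll,b=3,-]
e3 deliver 2→0: 0[lead,b=3,-]
e4 deliver 0→1: 1[foll,b=3,-]
e5 deliver 1→0: ·
e6 propose(0,'r'): ·
e7 deliver 0→2: 2[foll,b=3,r]
e8 deliver 2→0: 0[lead,b=3,r]
e9 timeout(0): 0[cand,b=6,r]
e10 deliver 0→1: 1[foll,b=3,r]
e11 deliver 1→0: ·
e12 crash(2): 2[✗foll,b=3,r]

3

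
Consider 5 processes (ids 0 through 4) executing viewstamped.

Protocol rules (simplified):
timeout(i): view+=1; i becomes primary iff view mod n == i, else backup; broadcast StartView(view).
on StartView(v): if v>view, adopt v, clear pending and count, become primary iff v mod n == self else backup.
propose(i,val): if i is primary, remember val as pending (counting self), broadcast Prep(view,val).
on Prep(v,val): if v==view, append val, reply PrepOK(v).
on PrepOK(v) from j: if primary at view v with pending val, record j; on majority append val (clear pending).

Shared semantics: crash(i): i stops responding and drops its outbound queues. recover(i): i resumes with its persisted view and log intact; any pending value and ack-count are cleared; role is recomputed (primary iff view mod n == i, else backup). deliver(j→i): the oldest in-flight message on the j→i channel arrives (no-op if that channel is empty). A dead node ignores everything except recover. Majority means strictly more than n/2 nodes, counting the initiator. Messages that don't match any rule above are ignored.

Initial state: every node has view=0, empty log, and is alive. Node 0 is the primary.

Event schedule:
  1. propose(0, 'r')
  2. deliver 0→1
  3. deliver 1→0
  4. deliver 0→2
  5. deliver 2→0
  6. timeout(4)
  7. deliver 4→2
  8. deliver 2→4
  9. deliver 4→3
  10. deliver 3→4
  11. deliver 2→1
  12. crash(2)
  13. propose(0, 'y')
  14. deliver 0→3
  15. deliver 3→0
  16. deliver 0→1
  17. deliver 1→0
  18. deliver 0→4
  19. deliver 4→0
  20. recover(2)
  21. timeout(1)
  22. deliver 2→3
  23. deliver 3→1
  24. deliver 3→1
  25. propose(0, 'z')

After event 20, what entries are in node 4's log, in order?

empty

[1] propose(0,'r') → ∅
[2] deliver 0→1 → N1(back v0 [r])
[3] deliver 1→0 → ∅
[4] deliver 0→2 → N2(back v0 [r])
[5] deliver 2→0 → N0(prim v0 [r])
[6] timeout(4) → N4(back v1 [-])
[7] deliver 4→2 → N2(back v1 [r])
[8] deliver 2→4 → ∅
[9] deliver 4→3 → N3(back v1 [-])
[10] deliver 3→4 → ∅
[11] deliver 2→1 → ∅
[12] crash(2) → N2(✗back v1 [r])
[13] propose(0,'y') → ∅
[14] deliver 0→3 → ∅
[15] deliver 3→0 → ∅
[16] deliver 0→1 → N1(back v0 [r,y])
[17] deliver 1→0 → ∅
[18] deliver 0→4 → ∅
[19] deliver 4→0 → N0(back v1 [r])
[20] recover(2) → N2(back v1 [r])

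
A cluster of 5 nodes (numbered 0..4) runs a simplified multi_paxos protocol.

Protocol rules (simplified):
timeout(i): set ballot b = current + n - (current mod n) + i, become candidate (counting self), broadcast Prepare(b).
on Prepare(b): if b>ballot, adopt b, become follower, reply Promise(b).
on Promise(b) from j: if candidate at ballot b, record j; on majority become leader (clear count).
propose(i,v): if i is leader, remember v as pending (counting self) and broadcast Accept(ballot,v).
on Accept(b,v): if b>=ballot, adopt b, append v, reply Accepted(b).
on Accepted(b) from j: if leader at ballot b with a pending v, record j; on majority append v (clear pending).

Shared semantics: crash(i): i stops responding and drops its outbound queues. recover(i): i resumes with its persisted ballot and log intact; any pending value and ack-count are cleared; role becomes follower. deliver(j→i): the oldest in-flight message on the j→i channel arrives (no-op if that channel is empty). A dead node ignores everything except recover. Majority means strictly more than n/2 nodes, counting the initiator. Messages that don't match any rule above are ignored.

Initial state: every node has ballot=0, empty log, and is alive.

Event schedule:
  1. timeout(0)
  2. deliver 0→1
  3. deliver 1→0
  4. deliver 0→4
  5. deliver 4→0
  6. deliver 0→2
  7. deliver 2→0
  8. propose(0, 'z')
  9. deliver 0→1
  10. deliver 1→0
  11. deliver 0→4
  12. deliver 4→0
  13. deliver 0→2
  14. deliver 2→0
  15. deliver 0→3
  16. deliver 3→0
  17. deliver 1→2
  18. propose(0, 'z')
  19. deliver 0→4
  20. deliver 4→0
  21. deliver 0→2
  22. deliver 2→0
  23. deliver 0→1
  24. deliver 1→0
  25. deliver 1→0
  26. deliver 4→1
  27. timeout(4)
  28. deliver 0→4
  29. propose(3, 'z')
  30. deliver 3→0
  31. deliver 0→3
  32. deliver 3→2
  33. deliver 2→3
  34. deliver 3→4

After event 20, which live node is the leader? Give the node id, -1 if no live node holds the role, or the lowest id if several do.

[1] timeout(0) → N0(cand b5 [-])
[2] deliver 0→1 → N1(foll b5 [-])
[3] deliver 1→0 → ∅
[4] deliver 0→4 → N4(foll b5 [-])
[5] deliver 4→0 → N0(lead b5 [-])
[6] deliver 0→2 → N2(foll b5 [-])
[7] deliver 2→0 → ∅
[8] propose(0,'z') → ∅
[9] deliver 0→1 → N1(foll b5 [z])
[10] deliver 1→0 → ∅
[11] deliver 0→4 → N4(foll b5 [z])
[12] deliver 4→0 → N0(lead b5 [z])
[13] deliver 0→2 → N2(foll b5 [z])
[14] deliver 2→0 → ∅
[15] deliver 0→3 → N3(foll b5 [-])
[16] deliver 3→0 → ∅
[17] deliver 1→2 → ∅
[18] propose(0,'z') → ∅
[19] deliver 0→4 → N4(foll b5 [z,z])
[20] deliver 4→0 → ∅

0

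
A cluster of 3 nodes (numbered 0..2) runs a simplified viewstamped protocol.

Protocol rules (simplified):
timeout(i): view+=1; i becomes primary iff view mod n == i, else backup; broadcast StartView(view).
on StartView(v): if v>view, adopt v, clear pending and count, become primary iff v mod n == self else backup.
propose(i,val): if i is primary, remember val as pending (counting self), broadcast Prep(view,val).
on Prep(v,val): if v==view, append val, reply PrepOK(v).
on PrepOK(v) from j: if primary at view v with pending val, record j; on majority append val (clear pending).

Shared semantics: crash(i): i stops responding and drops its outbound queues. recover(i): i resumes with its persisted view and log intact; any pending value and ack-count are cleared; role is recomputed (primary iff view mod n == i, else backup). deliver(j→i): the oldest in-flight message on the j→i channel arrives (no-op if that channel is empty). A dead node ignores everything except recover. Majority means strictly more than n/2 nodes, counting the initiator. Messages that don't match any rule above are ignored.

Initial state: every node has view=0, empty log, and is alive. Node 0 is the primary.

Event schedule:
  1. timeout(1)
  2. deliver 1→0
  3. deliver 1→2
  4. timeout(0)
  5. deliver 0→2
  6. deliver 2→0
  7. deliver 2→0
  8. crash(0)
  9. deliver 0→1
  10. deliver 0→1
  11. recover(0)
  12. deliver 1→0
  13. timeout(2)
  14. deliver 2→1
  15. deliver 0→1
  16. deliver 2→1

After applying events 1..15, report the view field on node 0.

2

[1] timeout(1) → N1(prim v1 [-])
[2] deliver 1→0 → N0(back v1 [-])
[3] deliver 1→2 → N2(back v1 [-])
[4] timeout(0) → N0(back v2 [-])
[5] deliver 0→2 → N2(prim v2 [-])
[6] deliver 2→0 → ∅
[7] deliver 2→0 → ∅
[8] crash(0) → N0(✗back v2 [-])
[9] deliver 0→1 → ∅
[10] deliver 0→1 → ∅
[11] recover(0) → N0(back v2 [-])
[12] deliver 1→0 → ∅
[13] timeout(2) → N2(back v3 [-])
[14] deliver 2→1 → N1(back v3 [-])
[15] deliver 0→1 → ∅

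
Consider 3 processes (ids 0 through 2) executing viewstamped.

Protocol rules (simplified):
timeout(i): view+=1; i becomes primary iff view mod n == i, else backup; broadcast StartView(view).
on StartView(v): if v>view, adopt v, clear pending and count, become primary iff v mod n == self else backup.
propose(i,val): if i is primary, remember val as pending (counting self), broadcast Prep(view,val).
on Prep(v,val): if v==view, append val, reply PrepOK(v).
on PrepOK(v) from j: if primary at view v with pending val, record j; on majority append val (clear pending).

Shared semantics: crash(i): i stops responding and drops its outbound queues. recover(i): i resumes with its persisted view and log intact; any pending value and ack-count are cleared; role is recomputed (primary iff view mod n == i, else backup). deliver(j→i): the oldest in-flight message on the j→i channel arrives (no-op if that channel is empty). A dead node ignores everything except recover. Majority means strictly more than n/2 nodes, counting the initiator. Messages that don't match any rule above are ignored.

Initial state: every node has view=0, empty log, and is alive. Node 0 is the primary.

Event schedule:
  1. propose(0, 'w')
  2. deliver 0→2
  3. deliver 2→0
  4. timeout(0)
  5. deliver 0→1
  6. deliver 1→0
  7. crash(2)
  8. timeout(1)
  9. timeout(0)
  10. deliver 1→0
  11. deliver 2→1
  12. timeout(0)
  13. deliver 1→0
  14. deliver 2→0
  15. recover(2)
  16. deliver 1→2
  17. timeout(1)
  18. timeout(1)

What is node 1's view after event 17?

step 1 propose(0,'w'): —
step 2 deliver 0→2: 2={back,v=0,log=w}
step 3 deliver 2→0: 0={prim,v=0,log=w}
step 4 timeout(0): 0={back,v=1,log=w}
step 5 deliver 0→1: 1={back,v=0,log=w}
step 6 deliver 1→0: —
step 7 crash(2): 2={✗back,v=0,log=w}
step 8 timeout(1): 1={prim,v=1,log=w}
step 9 timeout(0): 0={back,v=2,log=w}
step 10 deliver 1→0: —
step 11 deliver 2→1: —
step 12 timeout(0): 0={prim,v=3,log=w}
step 13 deliver 1→0: —
step 14 deliver 2→0: —
step 15 recover(2): 2={back,v=0,log=w}
step 16 deliver 1→2: 2={back,v=1,log=w}
step 17 timeout(1): 1={back,v=2,log=w}

2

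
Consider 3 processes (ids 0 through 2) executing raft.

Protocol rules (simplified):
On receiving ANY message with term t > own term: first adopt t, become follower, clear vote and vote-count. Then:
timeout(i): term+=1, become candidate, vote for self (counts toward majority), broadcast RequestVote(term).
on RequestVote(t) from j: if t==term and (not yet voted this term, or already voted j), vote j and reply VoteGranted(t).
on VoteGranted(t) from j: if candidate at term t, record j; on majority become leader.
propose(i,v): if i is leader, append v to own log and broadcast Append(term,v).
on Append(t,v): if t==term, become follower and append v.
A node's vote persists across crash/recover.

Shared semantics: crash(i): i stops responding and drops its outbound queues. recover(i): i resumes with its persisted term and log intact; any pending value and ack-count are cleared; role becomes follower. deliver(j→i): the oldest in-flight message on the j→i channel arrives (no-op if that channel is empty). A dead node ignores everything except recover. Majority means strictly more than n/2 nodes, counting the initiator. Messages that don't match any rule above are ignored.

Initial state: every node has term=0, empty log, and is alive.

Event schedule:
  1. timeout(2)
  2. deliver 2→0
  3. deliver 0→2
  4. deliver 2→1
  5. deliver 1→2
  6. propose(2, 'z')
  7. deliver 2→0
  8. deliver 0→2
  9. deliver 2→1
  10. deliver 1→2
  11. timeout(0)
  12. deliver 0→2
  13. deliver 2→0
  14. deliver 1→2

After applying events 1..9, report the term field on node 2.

1. timeout(2):  <2:cand t1 ->
2. deliver 2→0:  <0:foll t1 ->
3. deliver 0→2:  <2:lead t1 ->
4. deliver 2→1:  <1:foll t1 ->
5. deliver 1→2:  nop
6. propose(2,'z'):  <2:lead t1 z>
7. deliver 2→0:  <0:foll t1 z>
8. deliver 0→2:  nop
9. deliver 2→1:  <1:foll t1 z>

1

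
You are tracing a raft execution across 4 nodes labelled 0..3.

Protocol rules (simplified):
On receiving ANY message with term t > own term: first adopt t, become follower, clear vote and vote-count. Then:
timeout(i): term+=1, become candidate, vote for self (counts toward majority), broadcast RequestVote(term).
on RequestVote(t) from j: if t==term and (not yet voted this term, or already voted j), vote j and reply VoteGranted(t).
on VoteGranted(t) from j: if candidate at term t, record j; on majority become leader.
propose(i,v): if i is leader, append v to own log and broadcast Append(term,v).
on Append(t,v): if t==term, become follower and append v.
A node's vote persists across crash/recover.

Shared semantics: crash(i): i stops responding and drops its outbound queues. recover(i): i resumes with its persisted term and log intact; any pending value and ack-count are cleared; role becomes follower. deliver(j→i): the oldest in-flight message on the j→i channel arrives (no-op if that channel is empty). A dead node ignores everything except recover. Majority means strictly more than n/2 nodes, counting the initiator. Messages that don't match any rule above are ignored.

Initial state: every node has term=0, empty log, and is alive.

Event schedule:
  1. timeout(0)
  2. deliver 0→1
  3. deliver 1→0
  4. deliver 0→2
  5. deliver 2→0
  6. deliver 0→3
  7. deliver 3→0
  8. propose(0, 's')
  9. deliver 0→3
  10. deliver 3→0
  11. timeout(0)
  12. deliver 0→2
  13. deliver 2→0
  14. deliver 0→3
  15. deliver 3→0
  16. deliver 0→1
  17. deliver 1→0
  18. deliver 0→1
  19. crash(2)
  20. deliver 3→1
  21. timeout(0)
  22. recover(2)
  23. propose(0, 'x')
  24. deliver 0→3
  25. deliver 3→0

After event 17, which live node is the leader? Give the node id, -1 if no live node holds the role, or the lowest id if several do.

-1

e1 timeout(0): 0[cand,t=1,-]
e2 deliver 0→1: 1[foll,t=1,-]
e3 deliver 1→0: ·
e4 deliver 0→2: 2[foll,t=1,-]
e5 deliver 2→0: 0[lead,t=1,-]
e6 deliver 0→3: 3[foll,t=1,-]
e7 deliver 3→0: ·
e8 propose(0,'s'): 0[lead,t=1,s]
e9 deliver 0→3: 3[foll,t=1,s]
e10 deliver 3→0: ·
e11 timeout(0): 0[cand,t=2,s]
e12 deliver 0→2: 2[foll,t=1,s]
e13 deliver 2→0: ·
e14 deliver 0→3: 3[foll,t=2,s]
e15 deliver 3→0: ·
e16 deliver 0→1: 1[foll,t=1,s]
e17 deliver 1→0: ·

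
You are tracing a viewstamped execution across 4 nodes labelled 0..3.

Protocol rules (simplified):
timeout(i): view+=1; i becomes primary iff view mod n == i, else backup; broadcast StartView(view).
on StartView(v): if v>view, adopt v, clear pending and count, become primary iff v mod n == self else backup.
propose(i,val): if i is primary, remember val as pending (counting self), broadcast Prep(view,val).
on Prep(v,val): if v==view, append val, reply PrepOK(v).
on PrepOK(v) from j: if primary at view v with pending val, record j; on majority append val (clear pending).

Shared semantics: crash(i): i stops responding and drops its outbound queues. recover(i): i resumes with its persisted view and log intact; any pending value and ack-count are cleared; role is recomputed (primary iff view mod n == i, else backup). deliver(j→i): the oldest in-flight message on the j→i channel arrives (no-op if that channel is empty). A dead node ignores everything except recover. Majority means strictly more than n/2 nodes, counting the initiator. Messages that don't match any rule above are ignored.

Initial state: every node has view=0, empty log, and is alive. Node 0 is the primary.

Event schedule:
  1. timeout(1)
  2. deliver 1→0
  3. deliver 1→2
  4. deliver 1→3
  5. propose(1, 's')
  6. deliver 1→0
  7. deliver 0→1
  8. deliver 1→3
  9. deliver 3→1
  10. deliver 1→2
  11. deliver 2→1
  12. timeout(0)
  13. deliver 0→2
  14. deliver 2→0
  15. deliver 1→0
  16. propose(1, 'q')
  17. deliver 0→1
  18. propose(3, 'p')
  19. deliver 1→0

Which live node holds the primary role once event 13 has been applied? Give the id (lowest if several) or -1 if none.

1

after 1 — timeout(1): n1:prim/v1/[-]
after 2 — deliver 1→0: n0:back/v1/[-]
after 3 — deliver 1→2: n2:back/v1/[-]
after 4 — deliver 1→3: n3:back/v1/[-]
after 5 — propose(1,'s'): ·
after 6 — deliver 1→0: n0:back/v1/[s]
after 7 — deliver 0→1: ·
after 8 — deliver 1→3: n3:back/v1/[s]
after 9 — deliver 3→1: n1:prim/v1/[s]
after 10 — deliver 1→2: n2:back/v1/[s]
after 11 — deliver 2→1: ·
after 12 — timeout(0): n0:back/v2/[s]
after 13 — deliver 0→2: n2:prim/v2/[s]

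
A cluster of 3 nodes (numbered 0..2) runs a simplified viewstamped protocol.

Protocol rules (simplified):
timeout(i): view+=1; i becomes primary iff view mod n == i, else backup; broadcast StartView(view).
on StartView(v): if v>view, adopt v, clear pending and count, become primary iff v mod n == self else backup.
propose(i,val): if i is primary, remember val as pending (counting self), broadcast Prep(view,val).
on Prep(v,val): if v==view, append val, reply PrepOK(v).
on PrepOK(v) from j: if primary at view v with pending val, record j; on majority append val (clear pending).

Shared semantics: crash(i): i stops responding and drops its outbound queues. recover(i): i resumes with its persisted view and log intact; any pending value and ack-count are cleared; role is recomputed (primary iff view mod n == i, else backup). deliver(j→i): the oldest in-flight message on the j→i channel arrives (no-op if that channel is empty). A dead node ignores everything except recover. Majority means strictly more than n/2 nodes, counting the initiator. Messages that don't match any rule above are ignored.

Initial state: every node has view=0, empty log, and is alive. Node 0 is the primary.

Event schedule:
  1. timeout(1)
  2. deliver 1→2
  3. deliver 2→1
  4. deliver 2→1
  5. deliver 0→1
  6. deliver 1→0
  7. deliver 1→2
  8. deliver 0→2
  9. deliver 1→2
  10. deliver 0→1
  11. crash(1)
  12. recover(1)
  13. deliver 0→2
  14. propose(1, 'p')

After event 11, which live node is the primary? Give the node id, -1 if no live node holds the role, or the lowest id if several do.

[1] timeout(1) → N1(prim v1 [-])
[2] deliver 1→2 → N2(back v1 [-])
[3] deliver 2→1 → ∅
[4] deliver 2→1 → ∅
[5] deliver 0→1 → ∅
[6] deliver 1→0 → N0(back v1 [-])
[7] deliver 1→2 → ∅
[8] deliver 0→2 → ∅
[9] deliver 1→2 → ∅
[10] deliver 0→1 → ∅
[11] crash(1) → N1(✗prim v1 [-])

-1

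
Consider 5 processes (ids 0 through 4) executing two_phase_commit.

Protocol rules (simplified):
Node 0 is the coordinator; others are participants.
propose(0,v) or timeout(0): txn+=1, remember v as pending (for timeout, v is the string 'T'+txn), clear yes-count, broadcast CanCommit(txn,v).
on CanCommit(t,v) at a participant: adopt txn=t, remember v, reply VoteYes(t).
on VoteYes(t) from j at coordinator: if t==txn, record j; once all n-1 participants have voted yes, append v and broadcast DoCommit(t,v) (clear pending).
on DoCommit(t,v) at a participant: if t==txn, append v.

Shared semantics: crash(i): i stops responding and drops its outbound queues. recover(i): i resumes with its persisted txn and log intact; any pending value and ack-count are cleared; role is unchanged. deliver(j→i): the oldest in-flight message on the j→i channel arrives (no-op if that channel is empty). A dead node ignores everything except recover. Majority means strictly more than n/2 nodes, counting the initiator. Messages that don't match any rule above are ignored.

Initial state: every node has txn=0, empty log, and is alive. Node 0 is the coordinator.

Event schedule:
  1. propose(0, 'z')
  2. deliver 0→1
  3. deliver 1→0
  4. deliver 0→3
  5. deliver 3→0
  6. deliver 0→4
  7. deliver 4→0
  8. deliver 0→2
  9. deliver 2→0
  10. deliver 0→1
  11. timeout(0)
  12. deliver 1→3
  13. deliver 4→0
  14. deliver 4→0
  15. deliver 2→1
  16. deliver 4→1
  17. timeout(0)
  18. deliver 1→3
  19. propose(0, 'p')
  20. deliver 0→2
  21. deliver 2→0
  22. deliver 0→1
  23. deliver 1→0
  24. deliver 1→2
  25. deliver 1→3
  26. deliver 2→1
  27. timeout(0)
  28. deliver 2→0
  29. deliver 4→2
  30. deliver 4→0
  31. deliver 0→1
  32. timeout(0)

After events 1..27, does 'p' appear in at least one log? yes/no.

1. propose(0,'z'):  <0:coor t1 ->
2. deliver 0→1:  <1:part t1 ->
3. deliver 1→0:  nop
4. deliver 0→3:  <3:part t1 ->
5. deliver 3→0:  nop
6. deliver 0→4:  <4:part t1 ->
7. deliver 4→0:  nop
8. deliver 0→2:  <2:part t1 ->
9. deliver 2→0:  <0:coor t1 z>
10. deliver 0→1:  <1:part t1 z>
11. timeout(0):  <0:coor t2 z>
12. deliver 1→3:  nop
13. deliver 4→0:  nop
14. deliver 4→0:  nop
15. deliver 2→1:  nop
16. deliver 4→1:  nop
17. timeout(0):  <0:coor t3 z>
18. deliver 1→3:  nop
19. propose(0,'p'):  <0:coor t4 z>
20. deliver 0→2:  <2:part t1 z>
21. deliver 2→0:  nop
22. deliver 0→1:  <1:part t2 z>
23. deliver 1→0:  nop
24. deliver 1→2:  nop
25. deliver 1→3:  nop
26. deliver 2→1:  nop
27. timeout(0):  <0:coor t5 z>

no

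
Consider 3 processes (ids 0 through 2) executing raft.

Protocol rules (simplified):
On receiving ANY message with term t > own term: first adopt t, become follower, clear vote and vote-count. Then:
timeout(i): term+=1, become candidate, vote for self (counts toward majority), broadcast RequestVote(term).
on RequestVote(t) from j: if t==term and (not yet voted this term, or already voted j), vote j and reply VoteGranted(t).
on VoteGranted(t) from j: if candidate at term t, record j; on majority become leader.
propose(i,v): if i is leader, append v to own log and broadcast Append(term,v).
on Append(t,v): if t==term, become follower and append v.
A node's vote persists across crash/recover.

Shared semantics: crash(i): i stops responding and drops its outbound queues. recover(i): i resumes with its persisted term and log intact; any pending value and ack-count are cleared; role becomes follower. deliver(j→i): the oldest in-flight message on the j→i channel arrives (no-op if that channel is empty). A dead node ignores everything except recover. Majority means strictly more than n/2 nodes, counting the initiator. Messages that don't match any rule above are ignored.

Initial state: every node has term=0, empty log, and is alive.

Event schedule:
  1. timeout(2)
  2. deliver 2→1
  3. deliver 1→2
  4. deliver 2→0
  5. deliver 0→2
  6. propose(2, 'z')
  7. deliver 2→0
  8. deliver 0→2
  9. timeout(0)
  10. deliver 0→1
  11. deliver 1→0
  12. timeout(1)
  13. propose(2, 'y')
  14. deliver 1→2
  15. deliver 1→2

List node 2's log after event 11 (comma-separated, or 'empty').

z

after 1 — timeout(2): n2:cand/t1/[-]
after 2 — deliver 2→1: n1:foll/t1/[-]
after 3 — deliver 1→2: n2:lead/t1/[-]
after 4 — deliver 2→0: n0:foll/t1/[-]
after 5 — deliver 0→2: ·
after 6 — propose(2,'z'): n2:lead/t1/[z]
after 7 — deliver 2→0: n0:foll/t1/[z]
after 8 — deliver 0→2: ·
after 9 — timeout(0): n0:cand/t2/[z]
after 10 — deliver 0→1: n1:foll/t2/[-]
after 11 — deliver 1→0: n0:lead/t2/[z]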